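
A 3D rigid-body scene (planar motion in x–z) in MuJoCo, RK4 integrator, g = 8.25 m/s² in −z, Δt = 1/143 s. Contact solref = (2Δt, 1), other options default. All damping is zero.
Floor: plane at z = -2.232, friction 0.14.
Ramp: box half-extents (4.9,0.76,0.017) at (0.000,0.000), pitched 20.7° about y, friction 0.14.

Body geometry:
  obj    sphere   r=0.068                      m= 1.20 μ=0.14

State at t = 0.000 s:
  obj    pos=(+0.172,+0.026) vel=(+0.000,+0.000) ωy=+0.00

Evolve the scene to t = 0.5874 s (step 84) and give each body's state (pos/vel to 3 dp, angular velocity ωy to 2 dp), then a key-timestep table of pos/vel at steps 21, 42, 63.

State at t = 0.5874 s:
  obj    pos=(+0.508,-0.101) vel=(+1.145,-0.433) ωy=+17.98

Key-timestep trajectory:
   step    t(s)  obj.x    obj.z    obj.vx   obj.vz 
     21  0.1469   +0.193  +0.018  +0.286  -0.108
     42  0.2937   +0.256  -0.006  +0.573  -0.216
     63  0.4406   +0.361  -0.046  +0.859  -0.324


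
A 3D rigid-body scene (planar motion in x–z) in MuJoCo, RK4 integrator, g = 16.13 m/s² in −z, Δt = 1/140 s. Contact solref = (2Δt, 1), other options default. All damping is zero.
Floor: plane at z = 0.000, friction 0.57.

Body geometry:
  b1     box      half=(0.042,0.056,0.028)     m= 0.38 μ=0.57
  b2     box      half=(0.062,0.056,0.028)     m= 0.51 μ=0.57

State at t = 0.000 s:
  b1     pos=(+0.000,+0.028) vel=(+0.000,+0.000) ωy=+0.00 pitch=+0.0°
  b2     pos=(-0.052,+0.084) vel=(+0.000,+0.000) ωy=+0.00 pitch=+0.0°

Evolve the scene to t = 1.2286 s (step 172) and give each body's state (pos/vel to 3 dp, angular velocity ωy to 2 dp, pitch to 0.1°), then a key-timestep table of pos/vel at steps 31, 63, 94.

State at t = 1.2286 s:
  b1     pos=(+0.000,+0.028) vel=(+0.000,+0.000) ωy=+0.00 pitch=+0.0°
  b2     pos=(-0.115,+0.062) vel=(+0.000,+0.000) ωy=+0.00 pitch=-90.0°

Key-timestep trajectory:
   step    t(s)  b1.x    b1.z    b1.vx   b1.vz   b2.x    b2.z    b2.vx   b2.vz 
     31  0.2214   +0.000  +0.028  +0.000  +0.000   -0.089  +0.068  -0.199  +0.005
     63  0.4500   +0.000  +0.028  +0.000  +0.000   -0.128  +0.066  +0.065  -0.014
     94  0.6714   +0.000  +0.028  +0.000  +0.000   -0.117  +0.062  -0.117  +0.050


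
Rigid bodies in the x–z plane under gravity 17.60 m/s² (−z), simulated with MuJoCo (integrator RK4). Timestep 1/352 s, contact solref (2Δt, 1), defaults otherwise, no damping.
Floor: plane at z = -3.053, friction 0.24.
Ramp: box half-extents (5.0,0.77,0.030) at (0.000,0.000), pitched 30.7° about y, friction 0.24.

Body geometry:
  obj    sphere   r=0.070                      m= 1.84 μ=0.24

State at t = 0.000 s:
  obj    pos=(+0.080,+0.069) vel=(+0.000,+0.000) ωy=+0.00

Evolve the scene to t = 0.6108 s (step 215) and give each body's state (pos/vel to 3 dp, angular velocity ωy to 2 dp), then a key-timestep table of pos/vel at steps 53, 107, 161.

State at t = 0.6108 s:
  obj    pos=(+1.110,-0.543) vel=(+3.371,-2.002) ωy=+55.99

Key-timestep trajectory:
   step    t(s)  obj.x    obj.z    obj.vx   obj.vz 
     53  0.1506   +0.143  +0.032  +0.831  -0.494
    107  0.3040   +0.335  -0.083  +1.678  -0.996
    161  0.4574   +0.657  -0.274  +2.524  -1.499


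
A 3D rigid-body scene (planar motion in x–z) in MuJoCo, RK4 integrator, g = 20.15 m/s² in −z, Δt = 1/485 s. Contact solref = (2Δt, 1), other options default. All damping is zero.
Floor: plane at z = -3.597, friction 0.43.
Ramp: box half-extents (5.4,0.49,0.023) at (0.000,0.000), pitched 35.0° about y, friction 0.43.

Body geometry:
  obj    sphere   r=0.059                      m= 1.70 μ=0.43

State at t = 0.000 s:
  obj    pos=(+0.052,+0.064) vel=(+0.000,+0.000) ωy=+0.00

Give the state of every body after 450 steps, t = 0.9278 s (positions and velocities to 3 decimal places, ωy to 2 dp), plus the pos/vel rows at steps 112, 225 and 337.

State at t = 0.9278 s:
  obj    pos=(+2.963,-1.975) vel=(+6.274,-4.393) ωy=+129.82

Key-timestep trajectory:
   step    t(s)  obj.x    obj.z    obj.vx   obj.vz 
    112  0.2309   +0.232  -0.063  +1.562  -1.094
    225  0.4639   +0.780  -0.446  +3.137  -2.197
    337  0.6948   +1.684  -1.079  +4.699  -3.290


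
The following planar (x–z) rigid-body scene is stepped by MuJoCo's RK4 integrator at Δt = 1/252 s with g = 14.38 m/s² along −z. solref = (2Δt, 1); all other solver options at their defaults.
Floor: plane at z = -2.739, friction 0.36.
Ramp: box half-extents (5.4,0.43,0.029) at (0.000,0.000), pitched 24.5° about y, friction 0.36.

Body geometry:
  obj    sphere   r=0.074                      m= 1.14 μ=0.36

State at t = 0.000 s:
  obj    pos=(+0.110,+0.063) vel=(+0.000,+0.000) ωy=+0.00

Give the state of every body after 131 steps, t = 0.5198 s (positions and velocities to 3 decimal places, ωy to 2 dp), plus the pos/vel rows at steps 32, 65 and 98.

State at t = 0.5198 s:
  obj    pos=(+0.634,-0.176) vel=(+2.015,-0.918) ωy=+29.92

Key-timestep trajectory:
   step    t(s)  obj.x    obj.z    obj.vx   obj.vz 
     32  0.1270   +0.141  +0.049  +0.492  -0.224
     65  0.2579   +0.239  +0.004  +1.000  -0.456
     98  0.3889   +0.403  -0.071  +1.507  -0.687


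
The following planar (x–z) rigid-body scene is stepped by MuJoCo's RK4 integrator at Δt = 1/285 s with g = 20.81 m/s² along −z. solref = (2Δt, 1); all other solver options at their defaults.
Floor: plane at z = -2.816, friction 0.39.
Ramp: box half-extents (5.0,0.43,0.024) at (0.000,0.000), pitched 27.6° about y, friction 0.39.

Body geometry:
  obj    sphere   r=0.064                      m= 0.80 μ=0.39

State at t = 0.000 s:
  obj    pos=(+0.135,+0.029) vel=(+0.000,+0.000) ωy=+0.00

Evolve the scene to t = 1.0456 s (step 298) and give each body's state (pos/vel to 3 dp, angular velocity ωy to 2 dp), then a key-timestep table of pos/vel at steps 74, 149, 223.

State at t = 1.0456 s:
  obj    pos=(+3.471,-1.715) vel=(+6.381,-3.336) ωy=+112.50

Key-timestep trajectory:
   step    t(s)  obj.x    obj.z    obj.vx   obj.vz 
     74  0.2596   +0.341  -0.079  +1.585  -0.828
    149  0.5228   +0.969  -0.407  +3.191  -1.668
    223  0.7825   +2.003  -0.948  +4.775  -2.496


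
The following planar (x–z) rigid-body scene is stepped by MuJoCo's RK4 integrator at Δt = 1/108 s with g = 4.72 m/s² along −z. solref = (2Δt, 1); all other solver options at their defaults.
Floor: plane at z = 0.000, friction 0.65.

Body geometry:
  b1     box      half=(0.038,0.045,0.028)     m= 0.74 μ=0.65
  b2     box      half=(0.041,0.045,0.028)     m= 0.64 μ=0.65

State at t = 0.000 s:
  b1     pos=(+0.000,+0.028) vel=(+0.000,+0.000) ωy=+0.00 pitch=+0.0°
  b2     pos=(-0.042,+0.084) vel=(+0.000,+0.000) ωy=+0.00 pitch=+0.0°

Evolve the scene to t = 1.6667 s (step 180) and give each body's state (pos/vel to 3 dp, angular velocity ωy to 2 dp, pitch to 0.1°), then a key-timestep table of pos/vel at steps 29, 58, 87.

State at t = 1.6667 s:
  b1     pos=(+0.000,+0.028) vel=(+0.000,+0.000) ωy=+0.00 pitch=+0.0°
  b2     pos=(-0.080,+0.041) vel=(+0.000,+0.000) ωy=+0.00 pitch=-90.0°

Key-timestep trajectory:
   step    t(s)  b1.x    b1.z    b1.vx   b1.vz   b2.x    b2.z    b2.vx   b2.vz 
     29  0.2685   +0.000  +0.028  +0.000  +0.000   -0.059  +0.076  -0.143  -0.146
     58  0.5370   +0.000  +0.028  +0.000  +0.000   -0.095  +0.048  -0.027  +0.007
     87  0.8056   +0.000  +0.028  +0.000  +0.000   -0.076  +0.043  +0.013  +0.032


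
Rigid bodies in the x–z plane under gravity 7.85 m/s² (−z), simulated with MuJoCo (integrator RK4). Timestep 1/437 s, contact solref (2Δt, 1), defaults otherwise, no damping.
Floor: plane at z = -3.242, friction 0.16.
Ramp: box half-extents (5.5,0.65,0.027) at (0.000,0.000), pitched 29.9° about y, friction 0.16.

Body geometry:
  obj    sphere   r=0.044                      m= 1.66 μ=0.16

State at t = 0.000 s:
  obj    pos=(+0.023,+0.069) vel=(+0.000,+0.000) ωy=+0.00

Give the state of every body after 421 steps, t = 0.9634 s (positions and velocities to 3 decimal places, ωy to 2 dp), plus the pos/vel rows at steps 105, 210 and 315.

State at t = 0.9634 s:
  obj    pos=(+1.160,-0.585) vel=(+2.361,-1.354) ωy=+59.57

Key-timestep trajectory:
   step    t(s)  obj.x    obj.z    obj.vx   obj.vz 
    105  0.2403   +0.094  +0.028  +0.590  -0.336
    210  0.4805   +0.306  -0.094  +1.177  -0.677
    315  0.7208   +0.660  -0.297  +1.764  -1.020


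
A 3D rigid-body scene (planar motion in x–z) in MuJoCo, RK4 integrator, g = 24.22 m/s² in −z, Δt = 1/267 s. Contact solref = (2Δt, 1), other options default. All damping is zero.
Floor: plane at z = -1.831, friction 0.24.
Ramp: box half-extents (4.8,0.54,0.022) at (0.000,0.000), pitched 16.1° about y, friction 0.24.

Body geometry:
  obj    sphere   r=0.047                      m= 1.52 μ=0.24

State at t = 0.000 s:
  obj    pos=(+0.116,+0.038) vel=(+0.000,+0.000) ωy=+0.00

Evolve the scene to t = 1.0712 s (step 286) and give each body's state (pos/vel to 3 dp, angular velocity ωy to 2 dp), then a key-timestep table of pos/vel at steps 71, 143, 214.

State at t = 1.0712 s:
  obj    pos=(+2.761,-0.725) vel=(+4.937,-1.425) ωy=+109.33

Key-timestep trajectory:
   step    t(s)  obj.x    obj.z    obj.vx   obj.vz 
     71  0.2659   +0.279  -0.009  +1.226  -0.354
    143  0.5356   +0.777  -0.153  +2.469  -0.713
    214  0.8015   +1.597  -0.389  +3.694  -1.066


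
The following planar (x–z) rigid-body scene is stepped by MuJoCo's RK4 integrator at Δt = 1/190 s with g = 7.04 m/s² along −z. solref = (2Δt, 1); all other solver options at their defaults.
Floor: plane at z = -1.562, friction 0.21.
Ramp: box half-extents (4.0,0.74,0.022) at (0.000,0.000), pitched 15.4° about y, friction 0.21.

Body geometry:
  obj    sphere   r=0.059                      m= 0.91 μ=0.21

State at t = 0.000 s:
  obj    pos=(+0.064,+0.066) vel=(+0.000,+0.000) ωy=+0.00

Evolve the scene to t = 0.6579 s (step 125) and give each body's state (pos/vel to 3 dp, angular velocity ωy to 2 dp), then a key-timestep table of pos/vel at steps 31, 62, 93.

State at t = 0.6579 s:
  obj    pos=(+0.343,-0.010) vel=(+0.847,-0.233) ωy=+14.89

Key-timestep trajectory:
   step    t(s)  obj.x    obj.z    obj.vx   obj.vz 
     31  0.1632   +0.081  +0.062  +0.210  -0.058
     62  0.3263   +0.133  +0.047  +0.420  -0.116
     93  0.4895   +0.218  +0.024  +0.630  -0.174


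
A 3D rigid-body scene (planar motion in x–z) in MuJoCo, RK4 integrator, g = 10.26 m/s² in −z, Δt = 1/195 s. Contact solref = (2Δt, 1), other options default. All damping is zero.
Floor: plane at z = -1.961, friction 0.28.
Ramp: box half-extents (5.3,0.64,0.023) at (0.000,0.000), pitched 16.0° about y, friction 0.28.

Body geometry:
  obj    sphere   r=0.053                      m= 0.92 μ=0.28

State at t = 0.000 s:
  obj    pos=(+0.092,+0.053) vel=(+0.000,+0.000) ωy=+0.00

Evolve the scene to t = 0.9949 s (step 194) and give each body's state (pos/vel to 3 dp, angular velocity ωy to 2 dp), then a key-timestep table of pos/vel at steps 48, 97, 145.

State at t = 0.9949 s:
  obj    pos=(+1.053,-0.223) vel=(+1.932,-0.554) ωy=+37.91

Key-timestep trajectory:
   step    t(s)  obj.x    obj.z    obj.vx   obj.vz 
     48  0.2462   +0.151  +0.036  +0.478  -0.137
     97  0.4974   +0.332  -0.016  +0.966  -0.277
    145  0.7436   +0.629  -0.101  +1.444  -0.414


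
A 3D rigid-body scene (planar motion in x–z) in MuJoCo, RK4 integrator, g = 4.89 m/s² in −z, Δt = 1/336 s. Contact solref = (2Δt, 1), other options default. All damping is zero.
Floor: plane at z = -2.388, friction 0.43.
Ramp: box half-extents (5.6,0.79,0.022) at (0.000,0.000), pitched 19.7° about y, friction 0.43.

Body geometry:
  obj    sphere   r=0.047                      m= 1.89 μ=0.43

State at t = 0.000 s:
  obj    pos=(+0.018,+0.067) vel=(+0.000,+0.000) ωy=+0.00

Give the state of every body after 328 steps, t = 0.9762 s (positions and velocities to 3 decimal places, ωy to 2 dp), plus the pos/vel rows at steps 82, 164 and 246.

State at t = 0.9762 s:
  obj    pos=(+0.546,-0.122) vel=(+1.082,-0.387) ωy=+24.45

Key-timestep trajectory:
   step    t(s)  obj.x    obj.z    obj.vx   obj.vz 
     82  0.2440   +0.051  +0.055  +0.271  -0.097
    164  0.4881   +0.150  +0.020  +0.541  -0.194
    246  0.7321   +0.315  -0.040  +0.812  -0.291


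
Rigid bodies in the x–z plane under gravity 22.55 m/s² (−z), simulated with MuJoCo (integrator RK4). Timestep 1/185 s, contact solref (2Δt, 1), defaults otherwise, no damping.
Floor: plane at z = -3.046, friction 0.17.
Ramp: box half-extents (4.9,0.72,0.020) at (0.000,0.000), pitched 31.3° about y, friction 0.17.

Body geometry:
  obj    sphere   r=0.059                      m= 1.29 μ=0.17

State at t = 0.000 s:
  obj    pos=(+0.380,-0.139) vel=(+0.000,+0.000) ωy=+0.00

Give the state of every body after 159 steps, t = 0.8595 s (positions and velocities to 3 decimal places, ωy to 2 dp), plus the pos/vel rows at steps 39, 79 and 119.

State at t = 0.8595 s:
  obj    pos=(+3.045,-1.759) vel=(+6.206,-3.753) ωy=+119.21

Key-timestep trajectory:
   step    t(s)  obj.x    obj.z    obj.vx   obj.vz 
     39  0.2108   +0.541  -0.236  +1.527  -0.912
     79  0.4270   +1.038  -0.539  +3.087  -1.858
    119  0.6432   +1.873  -1.046  +4.649  -2.800


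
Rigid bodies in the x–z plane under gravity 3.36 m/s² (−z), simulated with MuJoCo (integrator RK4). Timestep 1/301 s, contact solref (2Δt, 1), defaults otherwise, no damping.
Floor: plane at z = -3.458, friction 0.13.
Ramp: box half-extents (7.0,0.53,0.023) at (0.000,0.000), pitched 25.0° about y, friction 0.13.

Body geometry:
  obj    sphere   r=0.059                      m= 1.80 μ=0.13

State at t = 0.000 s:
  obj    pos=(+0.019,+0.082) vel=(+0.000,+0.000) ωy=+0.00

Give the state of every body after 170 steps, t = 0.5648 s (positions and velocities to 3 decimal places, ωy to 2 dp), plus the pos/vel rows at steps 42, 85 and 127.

State at t = 0.5648 s:
  obj    pos=(+0.167,+0.012) vel=(+0.525,-0.244) ωy=+9.43

Key-timestep trajectory:
   step    t(s)  obj.x    obj.z    obj.vx   obj.vz 
     42  0.1395   +0.028  +0.077  +0.131  -0.059
     85  0.2824   +0.056  +0.064  +0.262  -0.126
    127  0.4219   +0.102  +0.043  +0.392  -0.186


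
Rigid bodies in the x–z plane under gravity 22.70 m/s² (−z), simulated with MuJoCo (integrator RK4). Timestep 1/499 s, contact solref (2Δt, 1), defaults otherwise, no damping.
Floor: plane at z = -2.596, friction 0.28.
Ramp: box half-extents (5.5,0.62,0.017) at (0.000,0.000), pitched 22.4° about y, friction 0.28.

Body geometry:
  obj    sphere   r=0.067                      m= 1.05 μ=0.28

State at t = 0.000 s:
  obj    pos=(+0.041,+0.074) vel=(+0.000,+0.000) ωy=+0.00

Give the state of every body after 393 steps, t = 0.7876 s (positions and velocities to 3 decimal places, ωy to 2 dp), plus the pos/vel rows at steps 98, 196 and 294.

State at t = 0.7876 s:
  obj    pos=(+1.813,-0.656) vel=(+4.499,-1.854) ωy=+72.62

Key-timestep trajectory:
   step    t(s)  obj.x    obj.z    obj.vx   obj.vz 
     98  0.1964   +0.151  +0.029  +1.122  -0.462
    196  0.3928   +0.482  -0.108  +2.244  -0.925
    294  0.5892   +1.033  -0.335  +3.366  -1.387


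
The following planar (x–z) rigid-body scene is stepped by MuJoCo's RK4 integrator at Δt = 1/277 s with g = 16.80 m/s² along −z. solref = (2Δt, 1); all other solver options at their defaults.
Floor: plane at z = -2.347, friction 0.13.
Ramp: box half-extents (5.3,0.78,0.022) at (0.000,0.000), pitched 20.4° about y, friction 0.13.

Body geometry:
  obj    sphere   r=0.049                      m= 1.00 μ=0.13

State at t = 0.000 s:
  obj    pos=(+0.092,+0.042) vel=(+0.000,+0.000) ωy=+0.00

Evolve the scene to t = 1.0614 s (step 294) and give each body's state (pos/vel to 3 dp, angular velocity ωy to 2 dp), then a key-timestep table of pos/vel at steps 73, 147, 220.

State at t = 1.0614 s:
  obj    pos=(+2.300,-0.780) vel=(+4.161,-1.548) ωy=+90.58

Key-timestep trajectory:
   step    t(s)  obj.x    obj.z    obj.vx   obj.vz 
     73  0.2635   +0.228  -0.009  +1.033  -0.384
    147  0.5307   +0.644  -0.164  +2.081  -0.774
    220  0.7942   +1.329  -0.418  +3.114  -1.158


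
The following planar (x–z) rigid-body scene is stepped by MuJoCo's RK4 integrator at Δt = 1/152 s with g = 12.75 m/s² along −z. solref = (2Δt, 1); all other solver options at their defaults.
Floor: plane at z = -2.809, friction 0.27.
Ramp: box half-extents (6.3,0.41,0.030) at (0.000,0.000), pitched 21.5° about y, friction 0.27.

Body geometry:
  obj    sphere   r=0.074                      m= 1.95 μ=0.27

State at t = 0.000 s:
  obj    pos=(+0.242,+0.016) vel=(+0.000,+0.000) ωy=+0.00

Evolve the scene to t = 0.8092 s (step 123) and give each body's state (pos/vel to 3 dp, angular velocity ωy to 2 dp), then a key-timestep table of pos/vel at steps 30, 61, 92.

State at t = 0.8092 s:
  obj    pos=(+1.259,-0.384) vel=(+2.513,-0.990) ωy=+36.49

Key-timestep trajectory:
   step    t(s)  obj.x    obj.z    obj.vx   obj.vz 
     30  0.1974   +0.303  -0.007  +0.613  -0.242
     61  0.4013   +0.492  -0.082  +1.246  -0.491
     92  0.6053   +0.811  -0.208  +1.880  -0.740


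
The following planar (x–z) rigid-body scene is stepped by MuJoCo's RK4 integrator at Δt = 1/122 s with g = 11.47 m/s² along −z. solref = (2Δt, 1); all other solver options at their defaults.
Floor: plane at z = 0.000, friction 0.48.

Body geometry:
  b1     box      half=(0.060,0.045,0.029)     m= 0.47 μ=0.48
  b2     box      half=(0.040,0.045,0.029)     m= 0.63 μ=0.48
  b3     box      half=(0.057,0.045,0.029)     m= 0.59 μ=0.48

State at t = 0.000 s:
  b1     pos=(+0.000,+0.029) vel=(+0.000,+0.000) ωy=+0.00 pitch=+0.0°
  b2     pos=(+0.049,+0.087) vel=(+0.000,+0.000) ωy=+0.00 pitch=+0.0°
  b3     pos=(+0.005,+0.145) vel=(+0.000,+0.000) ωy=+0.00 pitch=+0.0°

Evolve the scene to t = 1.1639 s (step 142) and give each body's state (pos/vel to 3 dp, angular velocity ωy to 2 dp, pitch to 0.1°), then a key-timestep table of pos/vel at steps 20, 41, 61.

State at t = 1.1639 s:
  b1     pos=(+0.000,+0.029) vel=(+0.000,+0.000) ωy=+0.00 pitch=+0.0°
  b2     pos=(+0.049,+0.087) vel=(+0.000,+0.000) ωy=+0.00 pitch=+0.1°
  b3     pos=(-0.140,+0.029) vel=(+0.000,+0.000) ωy=+0.00 pitch=+180.0°

Key-timestep trajectory:
   step    t(s)  b1.x    b1.z    b1.vx   b1.vz   b2.x    b2.z    b2.vx   b2.vz   b3.x    b3.z    b3.vx   b3.vz 
     20  0.1639   +0.000  +0.029  +0.001  +0.000   +0.049  +0.087  +0.002  +0.000   -0.006  +0.141  -0.160  -0.079
     41  0.3361   +0.000  +0.029  -0.001  +0.000   +0.049  +0.087  -0.001  +0.000   -0.056  +0.114  -0.379  +0.033
     61  0.5000   +0.000  +0.029  +0.000  +0.000   +0.049  +0.087  +0.000  +0.000   -0.128  +0.053  -0.479  -1.128


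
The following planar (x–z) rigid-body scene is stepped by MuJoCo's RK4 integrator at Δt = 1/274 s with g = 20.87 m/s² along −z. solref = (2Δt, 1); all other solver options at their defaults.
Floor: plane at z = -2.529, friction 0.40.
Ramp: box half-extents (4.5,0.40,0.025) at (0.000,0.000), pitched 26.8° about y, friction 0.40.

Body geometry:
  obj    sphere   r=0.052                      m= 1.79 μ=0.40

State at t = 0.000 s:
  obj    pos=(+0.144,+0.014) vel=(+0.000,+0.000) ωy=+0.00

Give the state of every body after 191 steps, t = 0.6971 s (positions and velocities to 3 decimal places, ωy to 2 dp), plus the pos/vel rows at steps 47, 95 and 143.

State at t = 0.6971 s:
  obj    pos=(+1.602,-0.723) vel=(+4.182,-2.112) ωy=+90.09

Key-timestep trajectory:
   step    t(s)  obj.x    obj.z    obj.vx   obj.vz 
     47  0.1715   +0.232  -0.031  +1.029  -0.520
     95  0.3467   +0.505  -0.169  +2.080  -1.051
    143  0.5219   +0.961  -0.399  +3.131  -1.582


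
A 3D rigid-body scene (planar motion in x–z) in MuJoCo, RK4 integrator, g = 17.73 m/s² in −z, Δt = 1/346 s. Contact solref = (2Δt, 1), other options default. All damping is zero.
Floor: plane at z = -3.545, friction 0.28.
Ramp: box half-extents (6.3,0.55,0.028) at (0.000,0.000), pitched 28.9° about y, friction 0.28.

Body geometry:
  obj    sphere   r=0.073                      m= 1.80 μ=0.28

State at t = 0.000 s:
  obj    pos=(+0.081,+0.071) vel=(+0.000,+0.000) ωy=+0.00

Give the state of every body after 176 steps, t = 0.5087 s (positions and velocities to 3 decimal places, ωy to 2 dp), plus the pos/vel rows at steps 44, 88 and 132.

State at t = 0.5087 s:
  obj    pos=(+0.774,-0.312) vel=(+2.726,-1.505) ωy=+42.64

Key-timestep trajectory:
   step    t(s)  obj.x    obj.z    obj.vx   obj.vz 
     44  0.1272   +0.124  +0.047  +0.682  -0.376
     88  0.2543   +0.254  -0.025  +1.363  -0.752
    132  0.3815   +0.471  -0.145  +2.044  -1.129


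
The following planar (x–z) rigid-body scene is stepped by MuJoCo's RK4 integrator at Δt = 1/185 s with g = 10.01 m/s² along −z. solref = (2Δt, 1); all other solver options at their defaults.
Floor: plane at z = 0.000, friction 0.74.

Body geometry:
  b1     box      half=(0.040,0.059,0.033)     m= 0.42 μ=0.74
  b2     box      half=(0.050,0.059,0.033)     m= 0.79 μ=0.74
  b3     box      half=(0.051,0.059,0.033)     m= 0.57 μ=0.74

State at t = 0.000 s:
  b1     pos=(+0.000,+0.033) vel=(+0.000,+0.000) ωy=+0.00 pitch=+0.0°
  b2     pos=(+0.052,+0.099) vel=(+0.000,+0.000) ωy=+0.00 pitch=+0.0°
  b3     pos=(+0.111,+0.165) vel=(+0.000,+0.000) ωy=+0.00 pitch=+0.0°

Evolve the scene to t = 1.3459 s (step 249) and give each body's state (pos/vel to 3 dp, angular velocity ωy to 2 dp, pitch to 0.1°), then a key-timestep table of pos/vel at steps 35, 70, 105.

State at t = 1.3459 s:
  b1     pos=(+0.000,+0.033) vel=(+0.000,+0.000) ωy=+0.00 pitch=+0.0°
  b2     pos=(+0.099,+0.050) vel=(+0.000,+0.000) ωy=+0.00 pitch=+90.0°
  b3     pos=(+0.217,+0.051) vel=(+0.000,+0.000) ωy=+0.00 pitch=+90.0°

Key-timestep trajectory:
   step    t(s)  b1.x    b1.z    b1.vx   b1.vz   b2.x    b2.z    b2.vx   b2.vz   b3.x    b3.z    b3.vx   b3.vz 
     35  0.1892   +0.000  +0.033  +0.000  +0.000   +0.077  +0.070  +0.215  -0.602   +0.172  +0.067  +0.463  -1.307
     70  0.3784   +0.000  +0.033  +0.000  +0.000   +0.117  +0.058  +0.004  +0.001   +0.225  +0.055  +0.070  +0.041
    105  0.5676   +0.000  +0.033  +0.000  +0.000   +0.094  +0.053  +0.003  +0.007   +0.217  +0.051  +0.126  -0.079


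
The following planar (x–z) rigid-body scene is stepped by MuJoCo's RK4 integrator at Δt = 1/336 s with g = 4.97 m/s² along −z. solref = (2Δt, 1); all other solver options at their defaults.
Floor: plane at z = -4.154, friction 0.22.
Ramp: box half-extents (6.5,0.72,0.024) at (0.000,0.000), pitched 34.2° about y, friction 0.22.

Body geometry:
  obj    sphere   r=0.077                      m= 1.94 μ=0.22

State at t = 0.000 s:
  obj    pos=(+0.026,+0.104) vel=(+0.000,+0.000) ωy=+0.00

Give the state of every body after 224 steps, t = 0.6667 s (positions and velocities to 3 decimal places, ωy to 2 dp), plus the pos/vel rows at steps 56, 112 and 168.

State at t = 0.6667 s:
  obj    pos=(+0.393,-0.145) vel=(+1.100,-0.748) ωy=+17.27

Key-timestep trajectory:
   step    t(s)  obj.x    obj.z    obj.vx   obj.vz 
     56  0.1667   +0.049  +0.089  +0.275  -0.187
    112  0.3333   +0.118  +0.042  +0.550  -0.374
    168  0.5000   +0.233  -0.036  +0.825  -0.561


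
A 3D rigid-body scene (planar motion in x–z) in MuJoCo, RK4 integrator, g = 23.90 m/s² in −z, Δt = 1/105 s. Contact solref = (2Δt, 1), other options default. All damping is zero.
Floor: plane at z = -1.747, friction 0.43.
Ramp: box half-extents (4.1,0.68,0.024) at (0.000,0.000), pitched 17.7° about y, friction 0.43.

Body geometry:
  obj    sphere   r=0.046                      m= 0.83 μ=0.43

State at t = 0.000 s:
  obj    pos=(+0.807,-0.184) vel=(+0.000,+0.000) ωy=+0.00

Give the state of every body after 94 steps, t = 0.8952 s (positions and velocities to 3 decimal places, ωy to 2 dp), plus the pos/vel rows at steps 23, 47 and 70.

State at t = 0.8952 s:
  obj    pos=(+2.787,-0.816) vel=(+4.424,-1.412) ωy=+101.00

Key-timestep trajectory:
   step    t(s)  obj.x    obj.z    obj.vx   obj.vz 
     23  0.2190   +0.926  -0.222  +1.082  -0.345
     47  0.4476   +1.302  -0.342  +2.212  -0.706
     70  0.6667   +1.905  -0.535  +3.294  -1.051


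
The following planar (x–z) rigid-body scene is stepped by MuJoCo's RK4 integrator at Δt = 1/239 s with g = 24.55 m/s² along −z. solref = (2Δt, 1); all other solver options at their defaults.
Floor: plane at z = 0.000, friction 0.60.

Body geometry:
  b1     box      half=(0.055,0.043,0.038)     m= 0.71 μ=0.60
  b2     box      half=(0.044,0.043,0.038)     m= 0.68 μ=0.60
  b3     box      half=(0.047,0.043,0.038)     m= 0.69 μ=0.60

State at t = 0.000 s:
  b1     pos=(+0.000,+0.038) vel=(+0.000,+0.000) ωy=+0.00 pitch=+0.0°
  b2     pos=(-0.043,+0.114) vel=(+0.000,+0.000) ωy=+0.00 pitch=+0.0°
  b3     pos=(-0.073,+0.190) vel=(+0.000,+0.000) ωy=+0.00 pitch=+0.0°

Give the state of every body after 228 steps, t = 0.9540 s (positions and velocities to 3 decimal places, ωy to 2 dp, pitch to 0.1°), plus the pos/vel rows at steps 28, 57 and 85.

State at t = 0.9540 s:
  b1     pos=(+0.000,+0.038) vel=(+0.000,+0.000) ωy=+0.00 pitch=+0.0°
  b2     pos=(-0.101,+0.044) vel=(+0.000,+0.000) ωy=+0.00 pitch=-90.0°
  b3     pos=(-0.202,+0.047) vel=(+0.000,+0.000) ωy=+0.00 pitch=-90.0°

Key-timestep trajectory:
   step    t(s)  b1.x    b1.z    b1.vx   b1.vz   b2.x    b2.z    b2.vx   b2.vz   b3.x    b3.z    b3.vx   b3.vz 
     28  0.1172   +0.000  +0.038  +0.001  +0.000   -0.047  +0.115  -0.073  +0.016   -0.083  +0.188  -0.210  -0.053
     57  0.2385   +0.000  +0.038  +0.001  +0.000   -0.071  +0.112  -0.399  -0.209   -0.144  +0.149  -0.817  -0.987
     85  0.3556   +0.000  +0.038  +0.000  +0.000   -0.099  +0.045  +0.031  +0.081   -0.208  +0.051  +0.057  -0.022
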